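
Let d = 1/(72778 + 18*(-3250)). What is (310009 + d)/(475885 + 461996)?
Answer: 4426308503/13391064918 ≈ 0.33054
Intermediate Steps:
d = 1/14278 (d = 1/(72778 - 58500) = 1/14278 ≈ 7.0038e-5)
(310009 + d)/(475885 + 461996) = (310009 + 1/14278)/(475885 + 461996) = (4426308503/14278)/937881 = (4426308503/14278)*(1/937881) = 4426308503/13391064918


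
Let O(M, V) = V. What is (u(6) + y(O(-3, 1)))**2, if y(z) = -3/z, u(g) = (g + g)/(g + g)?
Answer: 4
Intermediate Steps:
u(g) = 1 (u(g) = (2*g)/((2*g)) = (2*g)*(1/(2*g)) = 1)
(u(6) + y(O(-3, 1)))**2 = (1 - 3/1)**2 = (1 - 3*1)**2 = (1 - 3)**2 = (-2)**2 = 4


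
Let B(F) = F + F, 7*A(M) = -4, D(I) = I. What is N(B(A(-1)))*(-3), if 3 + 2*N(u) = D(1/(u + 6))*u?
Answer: 165/34 ≈ 4.8529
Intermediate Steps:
A(M) = -4/7 (A(M) = (⅐)*(-4) = -4/7)
B(F) = 2*F
N(u) = -3/2 + u/(2*(6 + u)) (N(u) = -3/2 + (u/(u + 6))/2 = -3/2 + (u/(6 + u))/2 = -3/2 + u/(2*(6 + u)))
N(B(A(-1)))*(-3) = ((-9 - 2*(-4)/7)/(6 + 2*(-4/7)))*(-3) = ((-9 - 1*(-8/7))/(6 - 8/7))*(-3) = ((-9 + 8/7)/(34/7))*(-3) = ((7/34)*(-55/7))*(-3) = -55/34*(-3) = 165/34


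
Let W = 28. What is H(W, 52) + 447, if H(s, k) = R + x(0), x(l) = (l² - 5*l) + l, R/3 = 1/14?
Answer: 6261/14 ≈ 447.21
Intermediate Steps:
R = 3/14 ≈ 0.21429
x(l) = l² - 4*l
H(s, k) = 3/14 (H(s, k) = 3/14 + 0*(-4 + 0) = 3/14 + 0*(-4) = 3/14 + 0 = 3/14)
H(W, 52) + 447 = 3/14 + 447 = 6261/14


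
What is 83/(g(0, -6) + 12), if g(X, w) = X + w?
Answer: 83/6 ≈ 13.833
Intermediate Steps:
83/(g(0, -6) + 12) = 83/((0 - 6) + 12) = 83/(-6 + 12) = 83/6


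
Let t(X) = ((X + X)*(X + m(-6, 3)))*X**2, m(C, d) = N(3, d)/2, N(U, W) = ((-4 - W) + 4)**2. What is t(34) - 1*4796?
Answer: 3021612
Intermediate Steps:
N(U, W) = W**2 (N(U, W) = (-W)**2 = W**2)
m(C, d) = d**2/2
t(X) = 2*X**3*(9/2 + X) (t(X) = ((X + X)*(X + (1/2)*3**2))*X**2 = ((2*X)*(X + (1/2)*9))*X**2 = ((2*X)*(X + 9/2))*X**2 = ((2*X)*(9/2 + X))*X**2 = (2*X*(9/2 + X))*X**2 = 2*X**3*(9/2 + X))
t(34) - 1*4796 = 34**3*(9 + 2*34) - 1*4796 = 39304*(9 + 68) - 4796 = 39304*77 - 4796 = 3026408 - 4796 = 3021612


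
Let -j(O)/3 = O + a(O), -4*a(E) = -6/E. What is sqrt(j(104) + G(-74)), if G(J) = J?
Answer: I*sqrt(1043861)/52 ≈ 19.648*I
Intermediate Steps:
a(E) = 3/(2*E) (a(E) = -(-3)/(2*E) = 3/(2*E))
j(O) = -3*O - 9/(2*O) (j(O) = -3*(O + 3/(2*O)) = -3*O - 9/(2*O))
sqrt(j(104) + G(-74)) = sqrt((-3*104 - 9/2/104) - 74) = sqrt((-312 - 9/2*1/104) - 74) = sqrt((-312 - 9/208) - 74) = sqrt(-64905/208 - 74) = sqrt(-80297/208) = I*sqrt(1043861)/52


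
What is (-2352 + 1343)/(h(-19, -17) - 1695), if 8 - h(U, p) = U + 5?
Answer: 1009/1673 ≈ 0.60311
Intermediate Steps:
h(U, p) = 3 - U (h(U, p) = 8 - (U + 5) = 8 - (5 + U) = 8 + (-5 - U) = 3 - U)
(-2352 + 1343)/(h(-19, -17) - 1695) = (-2352 + 1343)/((3 - 1*(-19)) - 1695) = -1009/((3 + 19) - 1695) = -1009/(22 - 1695) = -1009/(-1673) = -1009*(-1/1673) = 1009/1673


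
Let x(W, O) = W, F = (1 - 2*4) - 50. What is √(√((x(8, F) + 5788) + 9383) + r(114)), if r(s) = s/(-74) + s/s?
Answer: √(-740 + 1369*√15179)/37 ≈ 11.075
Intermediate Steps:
F = -57 (F = (1 - 8) - 50 = -7 - 50 = -57)
r(s) = 1 - s/74 (r(s) = s*(-1/74) + 1 = -s/74 + 1 = 1 - s/74)
√(√((x(8, F) + 5788) + 9383) + r(114)) = √(√((8 + 5788) + 9383) + (1 - 1/74*114)) = √(√(5796 + 9383) + (1 - 57/37)) = √(√15179 - 20/37) = √(-20/37 + √15179)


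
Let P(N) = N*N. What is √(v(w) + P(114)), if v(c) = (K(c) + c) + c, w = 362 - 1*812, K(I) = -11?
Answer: √12085 ≈ 109.93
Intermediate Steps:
P(N) = N²
w = -450 (w = 362 - 812 = -450)
v(c) = -11 + 2*c (v(c) = (-11 + c) + c = -11 + 2*c)
√(v(w) + P(114)) = √((-11 + 2*(-450)) + 114²) = √((-11 - 900) + 12996) = √(-911 + 12996) = √12085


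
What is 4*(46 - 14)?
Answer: 128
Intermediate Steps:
4*(46 - 14) = 4*32 = 128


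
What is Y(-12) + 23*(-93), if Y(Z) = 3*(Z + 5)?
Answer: -2160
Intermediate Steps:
Y(Z) = 15 + 3*Z (Y(Z) = 3*(5 + Z) = 15 + 3*Z)
Y(-12) + 23*(-93) = (15 + 3*(-12)) + 23*(-93) = (15 - 36) - 2139 = -21 - 2139 = -2160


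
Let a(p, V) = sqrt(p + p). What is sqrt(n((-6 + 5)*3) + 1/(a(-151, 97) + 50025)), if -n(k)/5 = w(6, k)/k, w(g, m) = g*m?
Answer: sqrt((-1500749 - 30*I*sqrt(302))/(50025 + I*sqrt(302))) ≈ 0.e-10 - 5.4772*I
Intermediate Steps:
a(p, V) = sqrt(2)*sqrt(p) (a(p, V) = sqrt(2*p) = sqrt(2)*sqrt(p))
n(k) = -30 (n(k) = -5*6*k/k = -5*6 = -30)
sqrt(n((-6 + 5)*3) + 1/(a(-151, 97) + 50025)) = sqrt(-30 + 1/(sqrt(2)*sqrt(-151) + 50025)) = sqrt(-30 + 1/(sqrt(2)*(I*sqrt(151)) + 50025)) = sqrt(-30 + 1/(I*sqrt(302) + 50025)) = sqrt(-30 + 1/(50025 + I*sqrt(302)))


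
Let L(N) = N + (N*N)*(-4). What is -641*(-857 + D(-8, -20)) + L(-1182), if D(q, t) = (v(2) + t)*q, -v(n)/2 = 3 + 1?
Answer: -5183925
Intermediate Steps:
v(n) = -8 (v(n) = -2*(3 + 1) = -2*4 = -8)
D(q, t) = q*(-8 + t) (D(q, t) = (-8 + t)*q = q*(-8 + t))
L(N) = N - 4*N² (L(N) = N + N²*(-4) = N - 4*N²)
-641*(-857 + D(-8, -20)) + L(-1182) = -641*(-857 - 8*(-8 - 20)) - 1182*(1 - 4*(-1182)) = -641*(-857 - 8*(-28)) - 1182*(1 + 4728) = -641*(-857 + 224) - 1182*4729 = -641*(-633) - 5589678 = 405753 - 5589678 = -5183925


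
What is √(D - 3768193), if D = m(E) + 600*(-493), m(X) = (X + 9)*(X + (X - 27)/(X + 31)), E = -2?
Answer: I*√4064014 ≈ 2015.9*I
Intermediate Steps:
m(X) = (9 + X)*(X + (-27 + X)/(31 + X))
D = -295821 (D = (-243 + (-2)³ + 41*(-2)² + 261*(-2))/(31 - 2) + 600*(-493) = (-243 - 8 + 41*4 - 522)/29 - 295800 = (-243 - 8 + 164 - 522)/29 - 295800 = (1/29)*(-609) - 295800 = -21 - 295800 = -295821)
√(D - 3768193) = √(-295821 - 3768193) = √(-4064014) = I*√4064014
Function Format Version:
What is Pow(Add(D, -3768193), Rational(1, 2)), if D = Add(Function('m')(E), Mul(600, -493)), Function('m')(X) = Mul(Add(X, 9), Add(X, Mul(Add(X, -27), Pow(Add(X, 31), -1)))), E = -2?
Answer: Mul(I, Pow(4064014, Rational(1, 2))) ≈ Mul(2015.9, I)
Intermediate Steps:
Function('m')(X) = Mul(Add(9, X), Add(X, Mul(Pow(Add(31, X), -1), Add(-27, X)))) (Function('m')(X) = Mul(Add(9, X), Add(X, Mul(Add(-27, X), Pow(Add(31, X), -1)))) = Mul(Add(9, X), Add(X, Mul(Pow(Add(31, X), -1), Add(-27, X)))))
D = -295821 (D = Add(Mul(Pow(Add(31, -2), -1), Add(-243, Pow(-2, 3), Mul(41, Pow(-2, 2)), Mul(261, -2))), Mul(600, -493)) = Add(Mul(Pow(29, -1), Add(-243, -8, Mul(41, 4), -522)), -295800) = Add(Mul(Rational(1, 29), Add(-243, -8, 164, -522)), -295800) = Add(Mul(Rational(1, 29), -609), -295800) = Add(-21, -295800) = -295821)
Pow(Add(D, -3768193), Rational(1, 2)) = Pow(Add(-295821, -3768193), Rational(1, 2)) = Pow(-4064014, Rational(1, 2)) = Mul(I, Pow(4064014, Rational(1, 2)))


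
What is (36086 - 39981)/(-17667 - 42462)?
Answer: 3895/60129 ≈ 0.064777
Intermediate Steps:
(36086 - 39981)/(-17667 - 42462) = -3895/(-60129) = -3895*(-1/60129) = 3895/60129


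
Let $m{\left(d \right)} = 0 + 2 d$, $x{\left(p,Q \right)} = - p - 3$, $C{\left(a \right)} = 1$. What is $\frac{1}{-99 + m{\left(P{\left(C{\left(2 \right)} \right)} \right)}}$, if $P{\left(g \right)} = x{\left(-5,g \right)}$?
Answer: $- \frac{1}{95} \approx -0.010526$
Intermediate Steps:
$x{\left(p,Q \right)} = -3 - p$
$P{\left(g \right)} = 2$ ($P{\left(g \right)} = -3 - -5 = -3 + 5 = 2$)
$m{\left(d \right)} = 2 d$
$\frac{1}{-99 + m{\left(P{\left(C{\left(2 \right)} \right)} \right)}} = \frac{1}{-99 + 2 \cdot 2} = \frac{1}{-99 + 4} = \frac{1}{-95} = - \frac{1}{95}$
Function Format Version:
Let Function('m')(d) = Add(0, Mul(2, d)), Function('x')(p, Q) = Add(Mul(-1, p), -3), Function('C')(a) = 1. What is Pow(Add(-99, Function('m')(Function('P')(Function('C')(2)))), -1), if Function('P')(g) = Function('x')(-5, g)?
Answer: Rational(-1, 95) ≈ -0.010526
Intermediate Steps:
Function('x')(p, Q) = Add(-3, Mul(-1, p))
Function('P')(g) = 2 (Function('P')(g) = Add(-3, Mul(-1, -5)) = Add(-3, 5) = 2)
Function('m')(d) = Mul(2, d)
Pow(Add(-99, Function('m')(Function('P')(Function('C')(2)))), -1) = Pow(Add(-99, Mul(2, 2)), -1) = Pow(Add(-99, 4), -1) = Pow(-95, -1) = Rational(-1, 95)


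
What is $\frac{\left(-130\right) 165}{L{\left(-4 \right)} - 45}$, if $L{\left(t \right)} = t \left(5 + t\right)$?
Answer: $\frac{21450}{49} \approx 437.75$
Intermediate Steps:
$\frac{\left(-130\right) 165}{L{\left(-4 \right)} - 45} = \frac{\left(-130\right) 165}{- 4 \left(5 - 4\right) - 45} = - \frac{21450}{\left(-4\right) 1 - 45} = - \frac{21450}{-4 - 45} = - \frac{21450}{-49} = \left(-21450\right) \left(- \frac{1}{49}\right) = \frac{21450}{49}$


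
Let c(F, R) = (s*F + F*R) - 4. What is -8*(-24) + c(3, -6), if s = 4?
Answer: 182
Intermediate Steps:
c(F, R) = -4 + 4*F + F*R (c(F, R) = (4*F + F*R) - 4 = -4 + 4*F + F*R)
-8*(-24) + c(3, -6) = -8*(-24) + (-4 + 4*3 + 3*(-6)) = 192 + (-4 + 12 - 18) = 192 - 10 = 182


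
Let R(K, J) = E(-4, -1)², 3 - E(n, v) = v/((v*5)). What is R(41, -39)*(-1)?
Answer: -196/25 ≈ -7.8400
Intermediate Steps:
E(n, v) = 14/5 (E(n, v) = 3 - v/(v*5) = 3 - v/(5*v) = 3 - v*1/(5*v) = 3 - 1*⅕ = 3 - ⅕ = 14/5)
R(K, J) = 196/25 (R(K, J) = (14/5)² = 196/25)
R(41, -39)*(-1) = (196/25)*(-1) = -196/25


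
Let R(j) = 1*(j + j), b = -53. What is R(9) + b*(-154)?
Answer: 8180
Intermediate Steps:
R(j) = 2*j (R(j) = 1*(2*j) = 2*j)
R(9) + b*(-154) = 2*9 - 53*(-154) = 18 + 8162 = 8180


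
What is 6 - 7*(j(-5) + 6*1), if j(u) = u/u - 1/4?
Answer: -165/4 ≈ -41.250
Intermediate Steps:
j(u) = ¾ (j(u) = 1 - 1*¼ = 1 - ¼ = ¾)
6 - 7*(j(-5) + 6*1) = 6 - 7*(¾ + 6*1) = 6 - 7*(¾ + 6) = 6 - 7*27/4 = 6 - 189/4 = -165/4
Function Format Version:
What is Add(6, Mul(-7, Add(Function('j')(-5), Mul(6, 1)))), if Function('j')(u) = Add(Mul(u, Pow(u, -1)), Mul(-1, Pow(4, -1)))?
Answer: Rational(-165, 4) ≈ -41.250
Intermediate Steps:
Function('j')(u) = Rational(3, 4) (Function('j')(u) = Add(1, Mul(-1, Rational(1, 4))) = Add(1, Rational(-1, 4)) = Rational(3, 4))
Add(6, Mul(-7, Add(Function('j')(-5), Mul(6, 1)))) = Add(6, Mul(-7, Add(Rational(3, 4), Mul(6, 1)))) = Add(6, Mul(-7, Add(Rational(3, 4), 6))) = Add(6, Mul(-7, Rational(27, 4))) = Add(6, Rational(-189, 4)) = Rational(-165, 4)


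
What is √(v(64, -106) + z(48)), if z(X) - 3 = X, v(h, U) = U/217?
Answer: √2378537/217 ≈ 7.1071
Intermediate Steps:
v(h, U) = U/217 (v(h, U) = U*(1/217) = U/217)
z(X) = 3 + X
√(v(64, -106) + z(48)) = √((1/217)*(-106) + (3 + 48)) = √(-106/217 + 51) = √(10961/217) = √2378537/217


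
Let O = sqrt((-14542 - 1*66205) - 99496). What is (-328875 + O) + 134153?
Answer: -194722 + 3*I*sqrt(20027) ≈ -1.9472e+5 + 424.55*I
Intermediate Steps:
O = 3*I*sqrt(20027) (O = sqrt((-14542 - 66205) - 99496) = sqrt(-80747 - 99496) = sqrt(-180243) = 3*I*sqrt(20027) ≈ 424.55*I)
(-328875 + O) + 134153 = (-328875 + 3*I*sqrt(20027)) + 134153 = -194722 + 3*I*sqrt(20027)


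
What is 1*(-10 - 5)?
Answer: -15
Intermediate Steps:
1*(-10 - 5) = 1*(-15) = -15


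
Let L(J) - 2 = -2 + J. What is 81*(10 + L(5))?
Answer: 1215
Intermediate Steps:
L(J) = J (L(J) = 2 + (-2 + J) = J)
81*(10 + L(5)) = 81*(10 + 5) = 81*15 = 1215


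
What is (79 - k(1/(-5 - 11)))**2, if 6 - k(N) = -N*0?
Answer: 5329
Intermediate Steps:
k(N) = 6 (k(N) = 6 - (-N)*0 = 6 - 1*0 = 6 + 0 = 6)
(79 - k(1/(-5 - 11)))**2 = (79 - 1*6)**2 = (79 - 6)**2 = 73**2 = 5329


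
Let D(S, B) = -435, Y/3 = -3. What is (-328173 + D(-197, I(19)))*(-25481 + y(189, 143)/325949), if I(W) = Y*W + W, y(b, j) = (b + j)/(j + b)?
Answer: 2729255869436544/325949 ≈ 8.3733e+9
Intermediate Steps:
Y = -9 (Y = 3*(-3) = -9)
y(b, j) = 1 (y(b, j) = (b + j)/(b + j) = 1)
I(W) = -8*W (I(W) = -9*W + W = -8*W)
(-328173 + D(-197, I(19)))*(-25481 + y(189, 143)/325949) = (-328173 - 435)*(-25481 + 1/325949) = -328608*(-25481 + 1*(1/325949)) = -328608*(-25481 + 1/325949) = -328608*(-8305506468/325949) = 2729255869436544/325949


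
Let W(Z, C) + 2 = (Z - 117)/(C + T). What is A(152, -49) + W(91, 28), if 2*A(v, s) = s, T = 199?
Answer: -12083/454 ≈ -26.615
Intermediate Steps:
A(v, s) = s/2
W(Z, C) = -2 + (-117 + Z)/(199 + C) (W(Z, C) = -2 + (Z - 117)/(C + 199) = -2 + (-117 + Z)/(199 + C))
A(152, -49) + W(91, 28) = (1/2)*(-49) + (-515 + 91 - 2*28)/(199 + 28) = -49/2 + (-515 + 91 - 56)/227 = -49/2 + (1/227)*(-480) = -49/2 - 480/227 = -12083/454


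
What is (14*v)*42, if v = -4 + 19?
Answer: 8820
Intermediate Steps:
v = 15
(14*v)*42 = (14*15)*42 = 210*42 = 8820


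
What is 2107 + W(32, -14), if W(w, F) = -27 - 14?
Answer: 2066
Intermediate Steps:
W(w, F) = -41
2107 + W(32, -14) = 2107 - 41 = 2066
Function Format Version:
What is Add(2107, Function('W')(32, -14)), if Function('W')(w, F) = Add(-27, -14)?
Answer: 2066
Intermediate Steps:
Function('W')(w, F) = -41
Add(2107, Function('W')(32, -14)) = Add(2107, -41) = 2066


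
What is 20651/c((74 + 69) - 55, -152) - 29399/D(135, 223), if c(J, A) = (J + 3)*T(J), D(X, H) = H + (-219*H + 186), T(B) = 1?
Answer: 1002761937/4406948 ≈ 227.54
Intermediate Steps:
D(X, H) = 186 - 218*H (D(X, H) = H + (186 - 219*H) = 186 - 218*H)
c(J, A) = 3 + J (c(J, A) = (J + 3)*1 = (3 + J)*1 = 3 + J)
20651/c((74 + 69) - 55, -152) - 29399/D(135, 223) = 20651/(3 + ((74 + 69) - 55)) - 29399/(186 - 218*223) = 20651/(3 + (143 - 55)) - 29399/(186 - 48614) = 20651/(3 + 88) - 29399/(-48428) = 20651/91 - 29399*(-1/48428) = 20651*(1/91) + 29399/48428 = 20651/91 + 29399/48428 = 1002761937/4406948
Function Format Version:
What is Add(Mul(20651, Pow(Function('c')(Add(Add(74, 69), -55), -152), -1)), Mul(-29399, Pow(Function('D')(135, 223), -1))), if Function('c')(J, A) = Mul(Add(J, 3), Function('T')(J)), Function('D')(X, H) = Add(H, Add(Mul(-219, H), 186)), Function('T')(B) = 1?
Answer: Rational(1002761937, 4406948) ≈ 227.54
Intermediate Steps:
Function('D')(X, H) = Add(186, Mul(-218, H)) (Function('D')(X, H) = Add(H, Add(186, Mul(-219, H))) = Add(186, Mul(-218, H)))
Function('c')(J, A) = Add(3, J) (Function('c')(J, A) = Mul(Add(J, 3), 1) = Mul(Add(3, J), 1) = Add(3, J))
Add(Mul(20651, Pow(Function('c')(Add(Add(74, 69), -55), -152), -1)), Mul(-29399, Pow(Function('D')(135, 223), -1))) = Add(Mul(20651, Pow(Add(3, Add(Add(74, 69), -55)), -1)), Mul(-29399, Pow(Add(186, Mul(-218, 223)), -1))) = Add(Mul(20651, Pow(Add(3, Add(143, -55)), -1)), Mul(-29399, Pow(Add(186, -48614), -1))) = Add(Mul(20651, Pow(Add(3, 88), -1)), Mul(-29399, Pow(-48428, -1))) = Add(Mul(20651, Pow(91, -1)), Mul(-29399, Rational(-1, 48428))) = Add(Mul(20651, Rational(1, 91)), Rational(29399, 48428)) = Add(Rational(20651, 91), Rational(29399, 48428)) = Rational(1002761937, 4406948)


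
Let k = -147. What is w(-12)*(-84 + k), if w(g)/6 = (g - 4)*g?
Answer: -266112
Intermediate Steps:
w(g) = 6*g*(-4 + g) (w(g) = 6*((g - 4)*g) = 6*((-4 + g)*g) = 6*(g*(-4 + g)) = 6*g*(-4 + g))
w(-12)*(-84 + k) = (6*(-12)*(-4 - 12))*(-84 - 147) = (6*(-12)*(-16))*(-231) = 1152*(-231) = -266112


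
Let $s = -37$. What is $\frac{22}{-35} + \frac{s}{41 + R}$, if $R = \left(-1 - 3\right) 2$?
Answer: $- \frac{2021}{1155} \approx -1.7498$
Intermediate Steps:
$R = -8$ ($R = \left(-4\right) 2 = -8$)
$\frac{22}{-35} + \frac{s}{41 + R} = \frac{22}{-35} - \frac{37}{41 - 8} = 22 \left(- \frac{1}{35}\right) - \frac{37}{33} = - \frac{22}{35} - \frac{37}{33} = - \frac{2021}{1155}$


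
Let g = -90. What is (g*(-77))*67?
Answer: 464310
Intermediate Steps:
(g*(-77))*67 = -90*(-77)*67 = 6930*67 = 464310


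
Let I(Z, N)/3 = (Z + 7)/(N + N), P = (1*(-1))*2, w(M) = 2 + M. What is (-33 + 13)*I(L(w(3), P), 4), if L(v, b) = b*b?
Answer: -165/2 ≈ -82.500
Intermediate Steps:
P = -2 (P = -1*2 = -2)
L(v, b) = b**2
I(Z, N) = 3*(7 + Z)/(2*N) (I(Z, N) = 3*((Z + 7)/(N + N)) = 3*((7 + Z)/((2*N))) = 3*((7 + Z)*(1/(2*N))) = 3*((7 + Z)/(2*N)) = 3*(7 + Z)/(2*N))
(-33 + 13)*I(L(w(3), P), 4) = (-33 + 13)*((3/2)*(7 + (-2)**2)/4) = -30*(7 + 4)/4 = -30*11/4 = -20*33/8 = -165/2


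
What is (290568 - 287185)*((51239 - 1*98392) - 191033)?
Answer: -805783238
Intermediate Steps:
(290568 - 287185)*((51239 - 1*98392) - 191033) = 3383*((51239 - 98392) - 191033) = 3383*(-47153 - 191033) = 3383*(-238186) = -805783238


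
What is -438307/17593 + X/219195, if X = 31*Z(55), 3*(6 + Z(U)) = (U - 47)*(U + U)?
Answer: -287753988449/11568892905 ≈ -24.873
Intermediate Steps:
Z(U) = -6 + 2*U*(-47 + U)/3 (Z(U) = -6 + ((U - 47)*(U + U))/3 = -6 + ((-47 + U)*(2*U))/3 = -6 + (2*U*(-47 + U))/3 = -6 + 2*U*(-47 + U)/3)
X = 26722/3 (X = 31*(-6 - 94/3*55 + (⅔)*55²) = 31*(-6 - 5170/3 + (⅔)*3025) = 31*(-6 - 5170/3 + 6050/3) = 31*(862/3) = 26722/3 ≈ 8907.3)
-438307/17593 + X/219195 = -438307/17593 + (26722/3)/219195 = -438307*1/17593 + (26722/3)*(1/219195) = -438307/17593 + 26722/657585 = -287753988449/11568892905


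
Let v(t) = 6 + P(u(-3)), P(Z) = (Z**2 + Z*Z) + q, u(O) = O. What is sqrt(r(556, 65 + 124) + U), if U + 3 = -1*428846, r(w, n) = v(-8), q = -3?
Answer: 2*I*sqrt(107207) ≈ 654.85*I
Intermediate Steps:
P(Z) = -3 + 2*Z**2 (P(Z) = (Z**2 + Z*Z) - 3 = (Z**2 + Z**2) - 3 = 2*Z**2 - 3 = -3 + 2*Z**2)
v(t) = 21 (v(t) = 6 + (-3 + 2*(-3)**2) = 6 + (-3 + 2*9) = 6 + (-3 + 18) = 6 + 15 = 21)
r(w, n) = 21
U = -428849 (U = -3 - 1*428846 = -3 - 428846 = -428849)
sqrt(r(556, 65 + 124) + U) = sqrt(21 - 428849) = sqrt(-428828) = 2*I*sqrt(107207)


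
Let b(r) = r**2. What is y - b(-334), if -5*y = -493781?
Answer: -63999/5 ≈ -12800.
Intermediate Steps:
y = 493781/5 (y = -1/5*(-493781) = 493781/5 ≈ 98756.)
y - b(-334) = 493781/5 - 1*(-334)**2 = 493781/5 - 1*111556 = 493781/5 - 111556 = -63999/5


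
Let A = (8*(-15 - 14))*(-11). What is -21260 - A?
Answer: -23812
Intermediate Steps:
A = 2552 (A = (8*(-29))*(-11) = -232*(-11) = 2552)
-21260 - A = -21260 - 1*2552 = -21260 - 2552 = -23812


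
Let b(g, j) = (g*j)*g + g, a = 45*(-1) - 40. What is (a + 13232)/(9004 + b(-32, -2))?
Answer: 13147/6924 ≈ 1.8988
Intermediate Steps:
a = -85 (a = -45 - 40 = -85)
b(g, j) = g + j*g**2 (b(g, j) = j*g**2 + g = g + j*g**2)
(a + 13232)/(9004 + b(-32, -2)) = (-85 + 13232)/(9004 - 32*(1 - 32*(-2))) = 13147/(9004 - 32*(1 + 64)) = 13147/(9004 - 32*65) = 13147/(9004 - 2080) = 13147/6924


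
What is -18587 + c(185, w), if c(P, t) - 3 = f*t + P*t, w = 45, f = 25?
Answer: -9134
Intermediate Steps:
c(P, t) = 3 + 25*t + P*t (c(P, t) = 3 + (25*t + P*t) = 3 + 25*t + P*t)
-18587 + c(185, w) = -18587 + (3 + 25*45 + 185*45) = -18587 + (3 + 1125 + 8325) = -18587 + 9453 = -9134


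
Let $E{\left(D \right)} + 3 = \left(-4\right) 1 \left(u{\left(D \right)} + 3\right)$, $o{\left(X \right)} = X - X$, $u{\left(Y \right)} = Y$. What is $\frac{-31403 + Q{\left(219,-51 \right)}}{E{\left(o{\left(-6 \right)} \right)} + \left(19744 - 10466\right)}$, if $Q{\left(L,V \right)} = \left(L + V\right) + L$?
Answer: $- \frac{31016}{9263} \approx -3.3484$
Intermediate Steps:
$o{\left(X \right)} = 0$
$Q{\left(L,V \right)} = V + 2 L$
$E{\left(D \right)} = -15 - 4 D$ ($E{\left(D \right)} = -3 + \left(-4\right) 1 \left(D + 3\right) = -3 - 4 \left(3 + D\right) = -3 - \left(12 + 4 D\right) = -15 - 4 D$)
$\frac{-31403 + Q{\left(219,-51 \right)}}{E{\left(o{\left(-6 \right)} \right)} + \left(19744 - 10466\right)} = \frac{-31403 + \left(-51 + 2 \cdot 219\right)}{\left(-15 - 0\right) + \left(19744 - 10466\right)} = \frac{-31403 + \left(-51 + 438\right)}{\left(-15 + 0\right) + \left(19744 - 10466\right)} = \frac{-31403 + 387}{-15 + 9278} = - \frac{31016}{9263}$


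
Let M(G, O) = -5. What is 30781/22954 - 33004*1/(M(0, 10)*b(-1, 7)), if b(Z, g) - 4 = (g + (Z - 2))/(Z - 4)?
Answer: 94758289/45908 ≈ 2064.1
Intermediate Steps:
b(Z, g) = 4 + (-2 + Z + g)/(-4 + Z) (b(Z, g) = 4 + (g + (Z - 2))/(Z - 4) = 4 + (g + (-2 + Z))/(-4 + Z) = 4 + (-2 + Z + g)/(-4 + Z))
30781/22954 - 33004*1/(M(0, 10)*b(-1, 7)) = 30781/22954 - 33004*(-(-4 - 1)/(5*(-18 + 7 + 5*(-1)))) = 30781*(1/22954) - 33004/(-18 + 7 - 5) = 30781/22954 - 33004/(-⅕*(-16)*(-5)) = 30781/22954 - 33004/((16/5)*(-5)) = 30781/22954 - 33004/(-16) = 30781/22954 - 33004*(-1/16) = 30781/22954 + 8251/4 = 94758289/45908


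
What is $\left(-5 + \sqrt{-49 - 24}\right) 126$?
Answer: $-630 + 126 i \sqrt{73} \approx -630.0 + 1076.5 i$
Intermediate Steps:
$\left(-5 + \sqrt{-49 - 24}\right) 126 = \left(-5 + \sqrt{-73}\right) 126 = \left(-5 + i \sqrt{73}\right) 126 = -630 + 126 i \sqrt{73}$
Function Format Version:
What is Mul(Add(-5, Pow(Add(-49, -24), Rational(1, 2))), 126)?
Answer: Add(-630, Mul(126, I, Pow(73, Rational(1, 2)))) ≈ Add(-630.00, Mul(1076.5, I))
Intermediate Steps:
Mul(Add(-5, Pow(Add(-49, -24), Rational(1, 2))), 126) = Mul(Add(-5, Pow(-73, Rational(1, 2))), 126) = Mul(Add(-5, Mul(I, Pow(73, Rational(1, 2)))), 126) = Add(-630, Mul(126, I, Pow(73, Rational(1, 2))))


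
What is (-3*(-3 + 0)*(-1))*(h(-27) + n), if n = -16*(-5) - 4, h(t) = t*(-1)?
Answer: -927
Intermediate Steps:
h(t) = -t
n = 76 (n = 80 - 4 = 76)
(-3*(-3 + 0)*(-1))*(h(-27) + n) = (-3*(-3 + 0)*(-1))*(-1*(-27) + 76) = (-3*(-3)*(-1))*(27 + 76) = (9*(-1))*103 = -9*103 = -927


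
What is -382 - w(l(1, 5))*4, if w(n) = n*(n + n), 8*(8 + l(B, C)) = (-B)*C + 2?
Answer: -7545/8 ≈ -943.13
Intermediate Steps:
l(B, C) = -31/4 - B*C/8 (l(B, C) = -8 + ((-B)*C + 2)/8 = -8 + (-B*C + 2)/8 = -8 + (2 - B*C)/8 = -8 + (¼ - B*C/8) = -31/4 - B*C/8)
w(n) = 2*n² (w(n) = n*(2*n) = 2*n²)
-382 - w(l(1, 5))*4 = -382 - (2*(-31/4 - ⅛*1*5)²)*4 = -382 - (2*(-31/4 - 5/8)²)*4 = -382 - (2*(-67/8)²)*4 = -382 - (2*(4489/64))*4 = -382 - (4489/32)*4 = -382 - 4489/8 = -7545/8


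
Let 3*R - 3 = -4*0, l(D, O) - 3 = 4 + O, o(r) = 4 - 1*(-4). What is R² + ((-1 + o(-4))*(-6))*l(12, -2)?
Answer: -209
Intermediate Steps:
o(r) = 8 (o(r) = 4 + 4 = 8)
l(D, O) = 7 + O (l(D, O) = 3 + (4 + O) = 7 + O)
R = 1 (R = 1 + (-4*0)/3 = 1 + (⅓)*0 = 1 + 0 = 1)
R² + ((-1 + o(-4))*(-6))*l(12, -2) = 1² + ((-1 + 8)*(-6))*(7 - 2) = 1 + (7*(-6))*5 = 1 - 42*5 = 1 - 210 = -209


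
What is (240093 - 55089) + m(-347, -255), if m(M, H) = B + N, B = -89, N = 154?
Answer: 185069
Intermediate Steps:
m(M, H) = 65 (m(M, H) = -89 + 154 = 65)
(240093 - 55089) + m(-347, -255) = (240093 - 55089) + 65 = 185004 + 65 = 185069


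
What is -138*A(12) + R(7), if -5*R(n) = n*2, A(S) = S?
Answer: -8294/5 ≈ -1658.8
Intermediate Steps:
R(n) = -2*n/5 (R(n) = -n*2/5 = -2*n/5)
-138*A(12) + R(7) = -138*12 - ⅖*7 = -1656 - 14/5 = -8294/5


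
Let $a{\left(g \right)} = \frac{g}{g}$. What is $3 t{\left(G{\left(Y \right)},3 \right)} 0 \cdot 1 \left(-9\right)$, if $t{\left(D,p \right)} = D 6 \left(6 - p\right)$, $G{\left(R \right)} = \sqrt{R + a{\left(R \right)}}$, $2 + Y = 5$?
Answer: $0$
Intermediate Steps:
$Y = 3$ ($Y = -2 + 5 = 3$)
$a{\left(g \right)} = 1$
$G{\left(R \right)} = \sqrt{1 + R}$ ($G{\left(R \right)} = \sqrt{R + 1} = \sqrt{1 + R}$)
$t{\left(D,p \right)} = 6 D \left(6 - p\right)$
$3 t{\left(G{\left(Y \right)},3 \right)} 0 \cdot 1 \left(-9\right) = 3 \cdot 6 \sqrt{1 + 3} \left(6 - 3\right) 0 \cdot 1 \left(-9\right) = 3 \cdot 6 \sqrt{4} \left(6 - 3\right) 0 \cdot 1 \left(-9\right) = 3 \cdot 6 \cdot 2 \cdot 3 \cdot 0 \cdot 1 \left(-9\right) = 3 \cdot 36 \cdot 0 \cdot 1 \left(-9\right) = 108 \cdot 0 \cdot 1 \left(-9\right) = 0 \cdot 1 \left(-9\right) = 0 \left(-9\right) = 0$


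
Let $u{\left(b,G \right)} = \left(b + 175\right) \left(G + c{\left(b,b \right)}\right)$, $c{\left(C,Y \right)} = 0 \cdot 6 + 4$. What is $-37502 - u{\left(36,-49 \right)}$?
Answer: $-28007$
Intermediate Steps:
$c{\left(C,Y \right)} = 4$ ($c{\left(C,Y \right)} = 0 + 4 = 4$)
$u{\left(b,G \right)} = \left(4 + G\right) \left(175 + b\right)$ ($u{\left(b,G \right)} = \left(b + 175\right) \left(G + 4\right) = \left(175 + b\right) \left(4 + G\right) = \left(4 + G\right) \left(175 + b\right)$)
$-37502 - u{\left(36,-49 \right)} = -37502 - \left(700 + 4 \cdot 36 + 175 \left(-49\right) - 1764\right) = -37502 - \left(700 + 144 - 8575 - 1764\right) = -37502 - -9495 = -37502 + 9495 = -28007$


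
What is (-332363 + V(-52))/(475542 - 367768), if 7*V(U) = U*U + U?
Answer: -2323889/754418 ≈ -3.0804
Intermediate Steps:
V(U) = U/7 + U²/7 (V(U) = (U*U + U)/7 = (U² + U)/7 = (U + U²)/7 = U/7 + U²/7)
(-332363 + V(-52))/(475542 - 367768) = (-332363 + (⅐)*(-52)*(1 - 52))/(475542 - 367768) = (-332363 + (⅐)*(-52)*(-51))/107774 = (-332363 + 2652/7)*(1/107774) = -2323889/7*1/107774 = -2323889/754418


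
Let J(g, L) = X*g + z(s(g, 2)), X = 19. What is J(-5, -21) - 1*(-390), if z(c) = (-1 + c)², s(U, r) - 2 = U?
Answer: 311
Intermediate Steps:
s(U, r) = 2 + U
J(g, L) = (1 + g)² + 19*g (J(g, L) = 19*g + (-1 + (2 + g))² = 19*g + (1 + g)² = (1 + g)² + 19*g)
J(-5, -21) - 1*(-390) = ((1 - 5)² + 19*(-5)) - 1*(-390) = ((-4)² - 95) + 390 = (16 - 95) + 390 = -79 + 390 = 311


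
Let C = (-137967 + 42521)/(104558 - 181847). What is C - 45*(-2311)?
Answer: 8037765001/77289 ≈ 1.0400e+5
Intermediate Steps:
C = 95446/77289 (C = -95446/(-77289) = -95446*(-1/77289) = 95446/77289 ≈ 1.2349)
C - 45*(-2311) = 95446/77289 - 45*(-2311) = 95446/77289 - 1*(-103995) = 95446/77289 + 103995 = 8037765001/77289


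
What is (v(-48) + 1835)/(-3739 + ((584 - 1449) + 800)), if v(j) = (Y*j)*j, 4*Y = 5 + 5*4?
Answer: -16235/3804 ≈ -4.2679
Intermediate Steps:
Y = 25/4 (Y = (5 + 5*4)/4 = (5 + 20)/4 = (¼)*25 = 25/4 ≈ 6.2500)
v(j) = 25*j²/4 (v(j) = (25*j/4)*j = 25*j²/4)
(v(-48) + 1835)/(-3739 + ((584 - 1449) + 800)) = ((25/4)*(-48)² + 1835)/(-3739 + ((584 - 1449) + 800)) = ((25/4)*2304 + 1835)/(-3739 + (-865 + 800)) = (14400 + 1835)/(-3739 - 65) = 16235/(-3804) = 16235*(-1/3804) = -16235/3804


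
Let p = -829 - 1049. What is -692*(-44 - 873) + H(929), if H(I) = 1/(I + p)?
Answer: 602201235/949 ≈ 6.3456e+5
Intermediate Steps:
p = -1878
H(I) = 1/(-1878 + I) (H(I) = 1/(I - 1878) = 1/(-1878 + I))
-692*(-44 - 873) + H(929) = -692*(-44 - 873) + 1/(-1878 + 929) = -692*(-917) + 1/(-949) = 634564 - 1/949 = 602201235/949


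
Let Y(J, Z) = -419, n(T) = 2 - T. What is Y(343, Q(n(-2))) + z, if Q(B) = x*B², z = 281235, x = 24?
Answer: 280816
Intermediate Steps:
Q(B) = 24*B²
Y(343, Q(n(-2))) + z = -419 + 281235 = 280816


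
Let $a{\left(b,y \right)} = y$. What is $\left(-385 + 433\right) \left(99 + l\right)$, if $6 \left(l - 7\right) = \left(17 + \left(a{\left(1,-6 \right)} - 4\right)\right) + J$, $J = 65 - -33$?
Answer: $5928$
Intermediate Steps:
$J = 98$ ($J = 65 + 33 = 98$)
$l = \frac{49}{2}$ ($l = 7 + \frac{\left(17 - 10\right) + 98}{6} = 7 + \frac{7 + 98}{6} = 7 + \frac{1}{6} \cdot 105 = 7 + \frac{35}{2} = \frac{49}{2} \approx 24.5$)
$\left(-385 + 433\right) \left(99 + l\right) = \left(-385 + 433\right) \left(99 + \frac{49}{2}\right) = 48 \cdot \frac{247}{2} = 5928$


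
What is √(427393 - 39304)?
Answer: 3*√43121 ≈ 622.97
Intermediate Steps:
√(427393 - 39304) = √388089 = 3*√43121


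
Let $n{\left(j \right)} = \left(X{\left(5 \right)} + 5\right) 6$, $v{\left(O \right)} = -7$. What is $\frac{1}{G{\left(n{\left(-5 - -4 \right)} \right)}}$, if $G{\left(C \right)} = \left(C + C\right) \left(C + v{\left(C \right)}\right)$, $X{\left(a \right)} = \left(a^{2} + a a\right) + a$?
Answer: $\frac{1}{254160} \approx 3.9345 \cdot 10^{-6}$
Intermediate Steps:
$X{\left(a \right)} = a + 2 a^{2}$ ($X{\left(a \right)} = \left(a^{2} + a^{2}\right) + a = 2 a^{2} + a = a + 2 a^{2}$)
$n{\left(j \right)} = 360$ ($n{\left(j \right)} = \left(5 \left(1 + 2 \cdot 5\right) + 5\right) 6 = \left(5 \left(1 + 10\right) + 5\right) 6 = \left(5 \cdot 11 + 5\right) 6 = \left(55 + 5\right) 6 = 60 \cdot 6 = 360$)
$G{\left(C \right)} = 2 C \left(-7 + C\right)$ ($G{\left(C \right)} = \left(C + C\right) \left(C - 7\right) = 2 C \left(-7 + C\right)$)
$\frac{1}{G{\left(n{\left(-5 - -4 \right)} \right)}} = \frac{1}{2 \cdot 360 \left(-7 + 360\right)} = \frac{1}{2 \cdot 360 \cdot 353} = \frac{1}{254160}$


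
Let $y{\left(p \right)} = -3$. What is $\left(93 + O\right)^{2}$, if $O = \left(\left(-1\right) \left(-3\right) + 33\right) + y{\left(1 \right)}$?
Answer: $15876$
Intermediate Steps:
$O = 33$ ($O = \left(\left(-1\right) \left(-3\right) + 33\right) - 3 = \left(3 + 33\right) - 3 = 36 - 3 = 33$)
$\left(93 + O\right)^{2} = \left(93 + 33\right)^{2} = 126^{2} = 15876$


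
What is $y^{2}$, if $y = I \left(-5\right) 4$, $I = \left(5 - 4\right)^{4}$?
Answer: $400$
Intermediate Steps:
$I = 1$ ($I = \left(5 - 4\right)^{4} = 1^{4} = 1$)
$y = -20$ ($y = 1 \left(-5\right) 4 = \left(-5\right) 4 = -20$)
$y^{2} = \left(-20\right)^{2} = 400$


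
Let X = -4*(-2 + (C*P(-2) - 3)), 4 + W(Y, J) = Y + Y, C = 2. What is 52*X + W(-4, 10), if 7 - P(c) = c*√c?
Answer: -1884 - 832*I*√2 ≈ -1884.0 - 1176.6*I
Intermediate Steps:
P(c) = 7 - c^(3/2) (P(c) = 7 - c*√c = 7 - c^(3/2))
W(Y, J) = -4 + 2*Y (W(Y, J) = -4 + (Y + Y) = -4 + 2*Y)
X = -36 - 16*I*√2 (X = -4*(-2 + (2*(7 - (-2)^(3/2)) - 3)) = -4*(-2 + (2*(7 - (-2)*I*√2) - 3)) = -4*(-2 + (2*(7 + 2*I*√2) - 3)) = -4*(-2 + ((14 + 4*I*√2) - 3)) = -4*(-2 + (11 + 4*I*√2)) = -4*(9 + 4*I*√2) = -36 - 16*I*√2 ≈ -36.0 - 22.627*I)
52*X + W(-4, 10) = 52*(-36 - 16*I*√2) + (-4 + 2*(-4)) = (-1872 - 832*I*√2) + (-4 - 8) = (-1872 - 832*I*√2) - 12 = -1884 - 832*I*√2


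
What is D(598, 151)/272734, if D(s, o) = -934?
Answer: -467/136367 ≈ -0.0034246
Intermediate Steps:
D(598, 151)/272734 = -934/272734 = -934*1/272734 = -467/136367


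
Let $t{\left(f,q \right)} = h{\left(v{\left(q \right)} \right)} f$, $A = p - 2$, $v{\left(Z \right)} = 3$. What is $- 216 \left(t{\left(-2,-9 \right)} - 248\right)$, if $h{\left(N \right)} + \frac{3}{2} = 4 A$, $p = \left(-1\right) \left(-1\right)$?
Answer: $51192$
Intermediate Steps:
$p = 1$
$A = -1$ ($A = 1 - 2 = -1$)
$h{\left(N \right)} = - \frac{11}{2}$ ($h{\left(N \right)} = - \frac{3}{2} + 4 \left(-1\right) = - \frac{3}{2} - 4 = - \frac{11}{2}$)
$t{\left(f,q \right)} = - \frac{11 f}{2}$
$- 216 \left(t{\left(-2,-9 \right)} - 248\right) = - 216 \left(\left(- \frac{11}{2}\right) \left(-2\right) - 248\right) = - 216 \left(11 - 248\right) = \left(-216\right) \left(-237\right) = 51192$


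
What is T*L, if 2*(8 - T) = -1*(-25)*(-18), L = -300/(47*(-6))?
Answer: 11650/47 ≈ 247.87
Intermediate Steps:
L = 50/47 (L = -300/(-282) = -300*(-1/282) = 50/47 ≈ 1.0638)
T = 233 (T = 8 - (-1*(-25))*(-18)/2 = 8 - 25*(-18)/2 = 8 - ½*(-450) = 8 + 225 = 233)
T*L = 233*(50/47) = 11650/47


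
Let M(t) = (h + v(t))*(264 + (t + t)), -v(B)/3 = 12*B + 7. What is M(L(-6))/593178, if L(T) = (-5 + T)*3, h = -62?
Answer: 36465/98863 ≈ 0.36884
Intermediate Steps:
v(B) = -21 - 36*B (v(B) = -3*(12*B + 7) = -3*(7 + 12*B) = -21 - 36*B)
L(T) = -15 + 3*T
M(t) = (-83 - 36*t)*(264 + 2*t) (M(t) = (-62 + (-21 - 36*t))*(264 + (t + t)) = (-83 - 36*t)*(264 + 2*t))
M(L(-6))/593178 = (-21912 - 9670*(-15 + 3*(-6)) - 72*(-15 + 3*(-6))**2)/593178 = (-21912 - 9670*(-15 - 18) - 72*(-15 - 18)**2)*(1/593178) = (-21912 - 9670*(-33) - 72*(-33)**2)*(1/593178) = (-21912 + 319110 - 72*1089)*(1/593178) = (-21912 + 319110 - 78408)*(1/593178) = 218790*(1/593178) = 36465/98863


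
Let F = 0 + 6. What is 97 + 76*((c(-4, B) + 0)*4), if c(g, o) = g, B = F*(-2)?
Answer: -1119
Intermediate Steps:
F = 6
B = -12 (B = 6*(-2) = -12)
97 + 76*((c(-4, B) + 0)*4) = 97 + 76*((-4 + 0)*4) = 97 + 76*(-4*4) = 97 + 76*(-16) = 97 - 1216 = -1119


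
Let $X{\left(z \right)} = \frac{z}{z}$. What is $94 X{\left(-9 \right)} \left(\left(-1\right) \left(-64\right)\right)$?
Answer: $6016$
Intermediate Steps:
$X{\left(z \right)} = 1$
$94 X{\left(-9 \right)} \left(\left(-1\right) \left(-64\right)\right) = 94 \cdot 1 \left(\left(-1\right) \left(-64\right)\right) = 94 \cdot 64 = 6016$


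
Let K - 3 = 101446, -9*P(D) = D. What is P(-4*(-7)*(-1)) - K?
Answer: -913013/9 ≈ -1.0145e+5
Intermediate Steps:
P(D) = -D/9
K = 101449 (K = 3 + 101446 = 101449)
P(-4*(-7)*(-1)) - K = -(-4*(-7))*(-1)/9 - 1*101449 = -28*(-1)/9 - 101449 = -⅑*(-28) - 101449 = 28/9 - 101449 = -913013/9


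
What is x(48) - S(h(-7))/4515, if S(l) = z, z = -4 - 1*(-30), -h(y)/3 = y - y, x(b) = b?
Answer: 216694/4515 ≈ 47.994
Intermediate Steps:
h(y) = 0 (h(y) = -3*(y - y) = -3*0 = 0)
z = 26 (z = -4 + 30 = 26)
S(l) = 26
x(48) - S(h(-7))/4515 = 48 - 26/4515 = 216694/4515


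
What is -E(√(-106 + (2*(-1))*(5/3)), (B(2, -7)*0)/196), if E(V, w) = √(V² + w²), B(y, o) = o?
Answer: -2*I*√246/3 ≈ -10.456*I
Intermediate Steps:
-E(√(-106 + (2*(-1))*(5/3)), (B(2, -7)*0)/196) = -√((√(-106 + (2*(-1))*(5/3)))² + (-7*0/196)²) = -√((√(-106 - 10/3))² + (0*(1/196))²) = -√((√(-106 - 2*5/3))² + 0²) = -√((√(-106 - 10/3))² + 0) = -√((√(-328/3))² + 0) = -√((2*I*√246/3)² + 0) = -√(-328/3 + 0) = -√(-328/3) = -2*I*√246/3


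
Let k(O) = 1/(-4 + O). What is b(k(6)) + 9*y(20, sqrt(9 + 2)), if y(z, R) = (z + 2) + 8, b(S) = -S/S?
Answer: 269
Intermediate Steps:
b(S) = -1 (b(S) = -1*1 = -1)
y(z, R) = 10 + z (y(z, R) = (2 + z) + 8 = 10 + z)
b(k(6)) + 9*y(20, sqrt(9 + 2)) = -1 + 9*(10 + 20) = -1 + 9*30 = -1 + 270 = 269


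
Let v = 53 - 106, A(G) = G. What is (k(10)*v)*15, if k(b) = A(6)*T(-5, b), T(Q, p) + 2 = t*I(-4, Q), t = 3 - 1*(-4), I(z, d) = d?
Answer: 176490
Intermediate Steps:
v = -53
t = 7 (t = 3 + 4 = 7)
T(Q, p) = -2 + 7*Q
k(b) = -222 (k(b) = 6*(-2 + 7*(-5)) = 6*(-2 - 35) = 6*(-37) = -222)
(k(10)*v)*15 = -222*(-53)*15 = 11766*15 = 176490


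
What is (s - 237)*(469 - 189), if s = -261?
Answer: -139440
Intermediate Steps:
(s - 237)*(469 - 189) = (-261 - 237)*(469 - 189) = -498*280 = -139440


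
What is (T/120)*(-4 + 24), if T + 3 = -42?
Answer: -15/2 ≈ -7.5000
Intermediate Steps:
T = -45 (T = -3 - 42 = -45)
(T/120)*(-4 + 24) = (-45/120)*(-4 + 24) = -45*1/120*20 = -3/8*20 = -15/2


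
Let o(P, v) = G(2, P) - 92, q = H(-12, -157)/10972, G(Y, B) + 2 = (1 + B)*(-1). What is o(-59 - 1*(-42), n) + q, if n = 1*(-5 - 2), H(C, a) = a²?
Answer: -831167/10972 ≈ -75.753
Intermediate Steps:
G(Y, B) = -3 - B (G(Y, B) = -2 + (1 + B)*(-1) = -2 + (-1 - B) = -3 - B)
q = 24649/10972 (q = (-157)²/10972 = 24649*(1/10972) = 24649/10972 ≈ 2.2465)
n = -7 (n = 1*(-7) = -7)
o(P, v) = -95 - P (o(P, v) = (-3 - P) - 92 = -95 - P)
o(-59 - 1*(-42), n) + q = (-95 - (-59 - 1*(-42))) + 24649/10972 = (-95 - (-59 + 42)) + 24649/10972 = (-95 - 1*(-17)) + 24649/10972 = (-95 + 17) + 24649/10972 = -78 + 24649/10972 = -831167/10972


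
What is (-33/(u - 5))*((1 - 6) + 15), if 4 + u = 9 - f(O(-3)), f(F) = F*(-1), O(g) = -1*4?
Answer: 165/2 ≈ 82.500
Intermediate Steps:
O(g) = -4
f(F) = -F
u = 1 (u = -4 + (9 - (-1)*(-4)) = -4 + (9 - 1*4) = -4 + (9 - 4) = -4 + 5 = 1)
(-33/(u - 5))*((1 - 6) + 15) = (-33/(1 - 5))*((1 - 6) + 15) = (-33/(-4))*(-5 + 15) = -33*(-¼)*10 = (33/4)*10 = 165/2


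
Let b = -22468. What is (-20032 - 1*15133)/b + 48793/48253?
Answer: 2793097869/1084148404 ≈ 2.5763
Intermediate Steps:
(-20032 - 1*15133)/b + 48793/48253 = (-20032 - 1*15133)/(-22468) + 48793/48253 = (-20032 - 15133)*(-1/22468) + 48793*(1/48253) = -35165*(-1/22468) + 48793/48253 = 35165/22468 + 48793/48253 = 2793097869/1084148404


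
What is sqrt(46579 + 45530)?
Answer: sqrt(92109) ≈ 303.49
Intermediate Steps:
sqrt(46579 + 45530) = sqrt(92109)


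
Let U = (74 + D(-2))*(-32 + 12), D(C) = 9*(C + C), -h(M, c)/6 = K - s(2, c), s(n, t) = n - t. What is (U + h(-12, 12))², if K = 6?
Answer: 732736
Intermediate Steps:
h(M, c) = -24 - 6*c (h(M, c) = -6*(6 - (2 - c)) = -6*(6 + (-2 + c)) = -6*(4 + c) = -24 - 6*c)
D(C) = 18*C (D(C) = 9*(2*C) = 18*C)
U = -760 (U = (74 + 18*(-2))*(-32 + 12) = (74 - 36)*(-20) = 38*(-20) = -760)
(U + h(-12, 12))² = (-760 + (-24 - 6*12))² = (-760 + (-24 - 72))² = (-760 - 96)² = (-856)² = 732736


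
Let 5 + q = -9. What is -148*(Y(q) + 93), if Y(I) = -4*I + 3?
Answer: -22496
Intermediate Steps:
q = -14 (q = -5 - 9 = -14)
Y(I) = 3 - 4*I
-148*(Y(q) + 93) = -148*((3 - 4*(-14)) + 93) = -148*((3 + 56) + 93) = -148*(59 + 93) = -148*152 = -22496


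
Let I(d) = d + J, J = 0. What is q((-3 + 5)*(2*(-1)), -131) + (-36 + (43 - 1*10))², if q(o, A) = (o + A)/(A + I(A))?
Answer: 2493/262 ≈ 9.5153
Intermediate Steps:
I(d) = d (I(d) = d + 0 = d)
q(o, A) = (A + o)/(2*A) (q(o, A) = (o + A)/(A + A) = (A + o)/((2*A)) = (A + o)*(1/(2*A)) = (A + o)/(2*A))
q((-3 + 5)*(2*(-1)), -131) + (-36 + (43 - 1*10))² = (½)*(-131 + (-3 + 5)*(2*(-1)))/(-131) + (-36 + (43 - 1*10))² = (½)*(-1/131)*(-131 + 2*(-2)) + (-36 + (43 - 10))² = (½)*(-1/131)*(-131 - 4) + (-36 + 33)² = (½)*(-1/131)*(-135) + (-3)² = 135/262 + 9 = 2493/262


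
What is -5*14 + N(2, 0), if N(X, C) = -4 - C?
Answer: -74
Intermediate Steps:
-5*14 + N(2, 0) = -5*14 + (-4 - 1*0) = -70 + (-4 + 0) = -70 - 4 = -74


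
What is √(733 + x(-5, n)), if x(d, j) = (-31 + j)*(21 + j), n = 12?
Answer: √106 ≈ 10.296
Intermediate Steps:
√(733 + x(-5, n)) = √(733 + (-651 + 12² - 10*12)) = √(733 + (-651 + 144 - 120)) = √(733 - 627) = √106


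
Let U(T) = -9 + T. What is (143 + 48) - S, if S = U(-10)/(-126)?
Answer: 24047/126 ≈ 190.85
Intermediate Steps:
S = 19/126 (S = (-9 - 10)/(-126) = -19*(-1/126) = 19/126 ≈ 0.15079)
(143 + 48) - S = (143 + 48) - 1*19/126 = 191 - 19/126 = 24047/126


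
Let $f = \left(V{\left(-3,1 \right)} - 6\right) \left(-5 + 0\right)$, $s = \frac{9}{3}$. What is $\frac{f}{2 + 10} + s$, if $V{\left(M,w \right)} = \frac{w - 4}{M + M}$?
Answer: $\frac{127}{24} \approx 5.2917$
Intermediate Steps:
$s = 3$ ($s = 9 \cdot \frac{1}{3} = 3$)
$V{\left(M,w \right)} = \frac{-4 + w}{2 M}$
$f = \frac{55}{2}$ ($f = \left(\frac{-4 + 1}{2 \left(-3\right)} - 6\right) \left(-5 + 0\right) = \left(\frac{1}{2} \left(- \frac{1}{3}\right) \left(-3\right) - 6\right) \left(-5\right) = \left(\frac{1}{2} - 6\right) \left(-5\right) = \left(- \frac{11}{2}\right) \left(-5\right) = \frac{55}{2} \approx 27.5$)
$\frac{f}{2 + 10} + s = \frac{55}{2 \left(2 + 10\right)} + 3 = \frac{55}{2 \cdot 12} + 3 = \frac{55}{2} \cdot \frac{1}{12} + 3 = \frac{55}{24} + 3 = \frac{127}{24}$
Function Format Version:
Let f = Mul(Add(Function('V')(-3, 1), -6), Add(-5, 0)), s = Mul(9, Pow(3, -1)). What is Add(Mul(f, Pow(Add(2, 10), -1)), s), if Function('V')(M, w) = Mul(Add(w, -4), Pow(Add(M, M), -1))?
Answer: Rational(127, 24) ≈ 5.2917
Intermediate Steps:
s = 3 (s = Mul(9, Rational(1, 3)) = 3)
Function('V')(M, w) = Mul(Rational(1, 2), Pow(M, -1), Add(-4, w)) (Function('V')(M, w) = Mul(Add(-4, w), Pow(Mul(2, M), -1)) = Mul(Add(-4, w), Mul(Rational(1, 2), Pow(M, -1))) = Mul(Rational(1, 2), Pow(M, -1), Add(-4, w)))
f = Rational(55, 2) (f = Mul(Add(Mul(Rational(1, 2), Pow(-3, -1), Add(-4, 1)), -6), Add(-5, 0)) = Mul(Add(Mul(Rational(1, 2), Rational(-1, 3), -3), -6), -5) = Mul(Add(Rational(1, 2), -6), -5) = Mul(Rational(-11, 2), -5) = Rational(55, 2) ≈ 27.500)
Add(Mul(f, Pow(Add(2, 10), -1)), s) = Add(Mul(Rational(55, 2), Pow(Add(2, 10), -1)), 3) = Add(Mul(Rational(55, 2), Pow(12, -1)), 3) = Add(Mul(Rational(55, 2), Rational(1, 12)), 3) = Add(Rational(55, 24), 3) = Rational(127, 24)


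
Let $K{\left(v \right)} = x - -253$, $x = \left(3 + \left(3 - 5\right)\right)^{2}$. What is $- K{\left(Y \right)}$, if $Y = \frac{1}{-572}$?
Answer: $-254$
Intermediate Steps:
$x = 1$ ($x = \left(3 + \left(3 - 5\right)\right)^{2} = \left(3 - 2\right)^{2} = 1^{2} = 1$)
$Y = - \frac{1}{572} \approx -0.0017483$
$K{\left(v \right)} = 254$ ($K{\left(v \right)} = 1 - -253 = 1 + 253 = 254$)
$- K{\left(Y \right)} = \left(-1\right) 254 = -254$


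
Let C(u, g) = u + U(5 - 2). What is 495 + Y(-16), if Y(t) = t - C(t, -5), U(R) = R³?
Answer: 468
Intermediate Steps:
C(u, g) = 27 + u (C(u, g) = u + (5 - 2)³ = u + 3³ = u + 27 = 27 + u)
Y(t) = -27 (Y(t) = t - (27 + t) = t + (-27 - t) = -27)
495 + Y(-16) = 495 - 27 = 468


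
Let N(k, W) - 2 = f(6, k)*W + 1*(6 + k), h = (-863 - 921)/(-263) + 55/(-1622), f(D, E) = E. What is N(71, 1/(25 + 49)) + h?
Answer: 684292226/7891841 ≈ 86.709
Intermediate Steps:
h = 2879183/426586 (h = -1784*(-1/263) + 55*(-1/1622) = 1784/263 - 55/1622 = 2879183/426586 ≈ 6.7494)
N(k, W) = 8 + k + W*k (N(k, W) = 2 + (k*W + 1*(6 + k)) = 2 + (W*k + (6 + k)) = 2 + (6 + k + W*k) = 8 + k + W*k)
N(71, 1/(25 + 49)) + h = (8 + 71 + 71/(25 + 49)) + 2879183/426586 = (8 + 71 + 71/74) + 2879183/426586 = 5917/74 + 2879183/426586 = 684292226/7891841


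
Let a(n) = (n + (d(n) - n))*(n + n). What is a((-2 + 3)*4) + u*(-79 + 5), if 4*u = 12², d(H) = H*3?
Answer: -2568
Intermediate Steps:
d(H) = 3*H
u = 36 (u = (¼)*12² = (¼)*144 = 36)
a(n) = 6*n² (a(n) = (n + (3*n - n))*(n + n) = (n + 2*n)*(2*n) = (3*n)*(2*n) = 6*n²)
a((-2 + 3)*4) + u*(-79 + 5) = 6*((-2 + 3)*4)² + 36*(-79 + 5) = 6*(1*4)² + 36*(-74) = 6*4² - 2664 = 6*16 - 2664 = 96 - 2664 = -2568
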